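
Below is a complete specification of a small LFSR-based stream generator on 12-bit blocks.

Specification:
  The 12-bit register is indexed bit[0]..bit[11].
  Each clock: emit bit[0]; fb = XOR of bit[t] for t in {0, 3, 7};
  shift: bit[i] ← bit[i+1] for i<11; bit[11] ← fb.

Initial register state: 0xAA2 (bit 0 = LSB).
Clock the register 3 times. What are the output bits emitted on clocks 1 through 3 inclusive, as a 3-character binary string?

reg_0 = 0xAA2
clock 1: out=0, reg = 0xD51
clock 2: out=1, reg = 0xEA8
clock 3: out=0, reg = 0x754

010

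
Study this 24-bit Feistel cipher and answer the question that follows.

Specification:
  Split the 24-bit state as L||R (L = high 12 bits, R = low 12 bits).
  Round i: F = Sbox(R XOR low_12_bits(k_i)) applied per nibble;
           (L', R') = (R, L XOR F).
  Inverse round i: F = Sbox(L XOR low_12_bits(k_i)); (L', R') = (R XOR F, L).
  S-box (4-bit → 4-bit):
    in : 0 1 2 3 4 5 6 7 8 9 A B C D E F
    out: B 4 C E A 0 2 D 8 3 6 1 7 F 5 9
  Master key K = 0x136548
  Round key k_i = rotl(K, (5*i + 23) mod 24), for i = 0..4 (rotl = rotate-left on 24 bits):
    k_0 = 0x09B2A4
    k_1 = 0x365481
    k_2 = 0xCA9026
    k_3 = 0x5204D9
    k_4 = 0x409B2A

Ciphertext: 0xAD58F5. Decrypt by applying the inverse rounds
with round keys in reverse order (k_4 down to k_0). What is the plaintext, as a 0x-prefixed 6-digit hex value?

s_0 = ciphertext = 0xAD58F5
s_1 = InvRound(s_0, k_4) = 0xC6CAD5
s_2 = InvRound(s_1, k_3) = 0x2C5C6C
s_3 = InvRound(s_2, k_2) = 0x0322C5
s_4 = InvRound(s_3, k_1) = 0x8DB032
s_5 = InvRound(s_4, k_0) = 0x6EB8DB

0x6EB8DB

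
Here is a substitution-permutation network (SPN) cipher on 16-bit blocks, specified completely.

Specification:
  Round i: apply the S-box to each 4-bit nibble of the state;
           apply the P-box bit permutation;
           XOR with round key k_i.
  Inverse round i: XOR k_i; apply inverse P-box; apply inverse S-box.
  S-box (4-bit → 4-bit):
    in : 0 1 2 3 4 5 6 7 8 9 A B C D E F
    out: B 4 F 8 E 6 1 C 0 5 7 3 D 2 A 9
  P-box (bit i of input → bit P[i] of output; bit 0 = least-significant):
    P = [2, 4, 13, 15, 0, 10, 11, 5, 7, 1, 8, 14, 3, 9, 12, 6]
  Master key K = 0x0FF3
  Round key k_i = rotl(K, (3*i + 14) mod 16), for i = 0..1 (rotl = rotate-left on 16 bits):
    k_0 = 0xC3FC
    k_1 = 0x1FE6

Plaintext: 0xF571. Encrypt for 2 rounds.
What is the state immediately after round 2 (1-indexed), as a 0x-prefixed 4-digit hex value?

0x1421

s_0 = plaintext = 0xF571
s_1 = Round(s_0, k_0) = 0xEA96
s_2 = Round(s_1, k_1) = 0x1421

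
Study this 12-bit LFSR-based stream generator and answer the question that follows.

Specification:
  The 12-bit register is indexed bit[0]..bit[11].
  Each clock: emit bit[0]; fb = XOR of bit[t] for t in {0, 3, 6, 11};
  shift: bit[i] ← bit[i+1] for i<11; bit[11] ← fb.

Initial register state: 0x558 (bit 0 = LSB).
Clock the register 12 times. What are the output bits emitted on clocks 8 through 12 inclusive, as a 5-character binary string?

reg_0 = 0x558
clock 1: out=0, reg = 0x2AC
clock 2: out=0, reg = 0x956
clock 3: out=0, reg = 0x4AB
clock 4: out=1, reg = 0x255
clock 5: out=1, reg = 0x12A
clock 6: out=0, reg = 0x895
clock 7: out=1, reg = 0x44A
clock 8: out=0, reg = 0x225
clock 9: out=1, reg = 0x912
clock 10: out=0, reg = 0xC89
clock 11: out=1, reg = 0xE44
clock 12: out=0, reg = 0x722

01010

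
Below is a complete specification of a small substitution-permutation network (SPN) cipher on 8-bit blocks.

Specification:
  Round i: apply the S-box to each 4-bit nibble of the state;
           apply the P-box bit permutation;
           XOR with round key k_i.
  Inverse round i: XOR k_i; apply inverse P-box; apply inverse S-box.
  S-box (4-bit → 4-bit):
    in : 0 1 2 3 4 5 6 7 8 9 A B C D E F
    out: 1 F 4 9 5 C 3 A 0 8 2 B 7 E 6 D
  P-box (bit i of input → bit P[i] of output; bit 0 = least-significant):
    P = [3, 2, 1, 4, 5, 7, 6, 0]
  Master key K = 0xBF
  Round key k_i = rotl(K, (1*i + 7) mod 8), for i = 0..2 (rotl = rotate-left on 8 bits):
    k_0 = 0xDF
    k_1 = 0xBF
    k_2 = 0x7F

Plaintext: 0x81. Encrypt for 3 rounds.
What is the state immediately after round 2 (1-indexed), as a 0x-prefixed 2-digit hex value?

0x41

s_0 = plaintext = 0x81
s_1 = Round(s_0, k_0) = 0xC1
s_2 = Round(s_1, k_1) = 0x41
s_3 = Round(s_2, k_2) = 0x01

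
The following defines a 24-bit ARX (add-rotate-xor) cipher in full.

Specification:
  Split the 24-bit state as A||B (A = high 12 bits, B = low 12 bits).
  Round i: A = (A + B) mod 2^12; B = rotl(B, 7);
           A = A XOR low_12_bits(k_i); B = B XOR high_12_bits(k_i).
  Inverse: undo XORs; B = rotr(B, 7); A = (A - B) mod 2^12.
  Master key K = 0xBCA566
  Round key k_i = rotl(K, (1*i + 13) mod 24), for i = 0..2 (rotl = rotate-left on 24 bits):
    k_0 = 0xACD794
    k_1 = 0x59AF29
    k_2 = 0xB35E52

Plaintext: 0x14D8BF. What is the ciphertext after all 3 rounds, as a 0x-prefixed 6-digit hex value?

0x169238

s_0 = plaintext = 0x14D8BF
s_1 = Round(s_0, k_0) = 0xD98508
s_2 = Round(s_1, k_1) = 0xD891B2
s_3 = Round(s_2, k_2) = 0x169238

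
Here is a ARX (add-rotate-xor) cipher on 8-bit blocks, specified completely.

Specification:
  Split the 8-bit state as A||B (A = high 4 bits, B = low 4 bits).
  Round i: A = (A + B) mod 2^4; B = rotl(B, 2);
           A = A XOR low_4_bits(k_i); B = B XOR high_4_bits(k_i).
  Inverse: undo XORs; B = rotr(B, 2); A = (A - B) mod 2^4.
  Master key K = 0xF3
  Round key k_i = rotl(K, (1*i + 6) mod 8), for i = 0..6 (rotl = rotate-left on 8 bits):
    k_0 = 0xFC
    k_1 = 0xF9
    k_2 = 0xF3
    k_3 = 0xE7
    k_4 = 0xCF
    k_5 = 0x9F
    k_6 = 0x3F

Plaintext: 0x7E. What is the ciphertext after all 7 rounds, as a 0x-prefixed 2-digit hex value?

s_0 = plaintext = 0x7E
s_1 = Round(s_0, k_0) = 0x94
s_2 = Round(s_1, k_1) = 0x4E
s_3 = Round(s_2, k_2) = 0x14
s_4 = Round(s_3, k_3) = 0x2F
s_5 = Round(s_4, k_4) = 0xE3
s_6 = Round(s_5, k_5) = 0xE5
s_7 = Round(s_6, k_6) = 0xC6

0xC6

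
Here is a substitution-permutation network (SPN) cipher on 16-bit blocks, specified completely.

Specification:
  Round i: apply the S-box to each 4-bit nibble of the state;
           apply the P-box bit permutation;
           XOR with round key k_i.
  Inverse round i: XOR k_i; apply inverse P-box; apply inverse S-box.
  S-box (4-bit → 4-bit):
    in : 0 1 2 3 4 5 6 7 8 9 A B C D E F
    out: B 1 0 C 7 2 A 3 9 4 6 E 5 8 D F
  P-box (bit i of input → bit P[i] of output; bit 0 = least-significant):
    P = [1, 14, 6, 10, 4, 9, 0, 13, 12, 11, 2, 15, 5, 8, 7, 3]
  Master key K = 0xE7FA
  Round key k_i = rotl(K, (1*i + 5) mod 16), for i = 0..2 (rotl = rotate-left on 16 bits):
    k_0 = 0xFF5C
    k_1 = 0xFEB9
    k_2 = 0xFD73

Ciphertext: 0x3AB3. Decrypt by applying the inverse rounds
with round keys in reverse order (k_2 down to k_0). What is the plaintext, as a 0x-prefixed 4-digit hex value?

s_0 = ciphertext = 0x3AB3
s_1 = InvRound(s_0, k_2) = 0xAD5B
s_2 = InvRound(s_1, k_1) = 0x4154
s_3 = InvRound(s_2, k_0) = 0xD06D

0xD06D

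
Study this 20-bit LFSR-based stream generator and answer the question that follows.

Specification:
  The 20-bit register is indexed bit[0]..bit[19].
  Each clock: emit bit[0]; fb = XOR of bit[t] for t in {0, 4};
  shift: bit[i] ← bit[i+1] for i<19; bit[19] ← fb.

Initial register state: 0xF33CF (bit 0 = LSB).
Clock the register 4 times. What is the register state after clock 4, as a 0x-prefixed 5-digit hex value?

0x3F33C

reg_0 = 0xF33CF
clock 1: out=1, reg = 0xF99E7
clock 2: out=1, reg = 0xFCCF3
clock 3: out=1, reg = 0x7E679
clock 4: out=1, reg = 0x3F33C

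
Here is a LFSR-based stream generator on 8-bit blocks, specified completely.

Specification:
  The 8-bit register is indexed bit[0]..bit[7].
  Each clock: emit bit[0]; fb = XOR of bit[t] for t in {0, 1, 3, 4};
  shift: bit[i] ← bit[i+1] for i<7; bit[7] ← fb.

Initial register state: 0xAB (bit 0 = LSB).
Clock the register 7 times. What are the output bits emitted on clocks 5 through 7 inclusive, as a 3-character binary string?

010

reg_0 = 0xAB
clock 1: out=1, reg = 0xD5
clock 2: out=1, reg = 0x6A
clock 3: out=0, reg = 0x35
clock 4: out=1, reg = 0x1A
clock 5: out=0, reg = 0x8D
clock 6: out=1, reg = 0x46
clock 7: out=0, reg = 0xA3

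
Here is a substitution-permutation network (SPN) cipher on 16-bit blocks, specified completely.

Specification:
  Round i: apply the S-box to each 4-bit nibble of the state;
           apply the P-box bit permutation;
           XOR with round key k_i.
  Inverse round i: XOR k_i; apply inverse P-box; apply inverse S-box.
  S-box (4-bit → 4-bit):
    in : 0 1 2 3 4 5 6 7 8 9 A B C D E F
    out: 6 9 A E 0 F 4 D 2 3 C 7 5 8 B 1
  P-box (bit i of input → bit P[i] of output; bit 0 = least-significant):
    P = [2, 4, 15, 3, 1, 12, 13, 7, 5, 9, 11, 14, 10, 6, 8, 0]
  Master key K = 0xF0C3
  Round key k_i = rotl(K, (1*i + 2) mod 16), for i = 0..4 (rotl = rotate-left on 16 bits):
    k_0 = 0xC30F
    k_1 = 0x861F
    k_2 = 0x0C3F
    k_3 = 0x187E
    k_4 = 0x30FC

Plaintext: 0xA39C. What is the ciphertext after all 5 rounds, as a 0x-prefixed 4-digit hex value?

0xEE70

s_0 = plaintext = 0xA39C
s_1 = Round(s_0, k_0) = 0x1808
s_2 = Round(s_1, k_1) = 0xB00E
s_3 = Round(s_2, k_2) = 0x3363
s_4 = Round(s_3, k_3) = 0xF327
s_5 = Round(s_4, k_4) = 0xEE70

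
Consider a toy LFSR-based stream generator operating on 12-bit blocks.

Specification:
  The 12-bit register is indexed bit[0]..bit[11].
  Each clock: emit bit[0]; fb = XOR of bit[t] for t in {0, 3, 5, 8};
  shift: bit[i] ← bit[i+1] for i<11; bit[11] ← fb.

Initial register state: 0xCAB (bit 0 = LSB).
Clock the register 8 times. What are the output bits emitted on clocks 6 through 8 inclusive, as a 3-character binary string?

101

reg_0 = 0xCAB
clock 1: out=1, reg = 0xE55
clock 2: out=1, reg = 0xF2A
clock 3: out=0, reg = 0xF95
clock 4: out=1, reg = 0x7CA
clock 5: out=0, reg = 0x3E5
clock 6: out=1, reg = 0x9F2
clock 7: out=0, reg = 0x4F9
clock 8: out=1, reg = 0xA7C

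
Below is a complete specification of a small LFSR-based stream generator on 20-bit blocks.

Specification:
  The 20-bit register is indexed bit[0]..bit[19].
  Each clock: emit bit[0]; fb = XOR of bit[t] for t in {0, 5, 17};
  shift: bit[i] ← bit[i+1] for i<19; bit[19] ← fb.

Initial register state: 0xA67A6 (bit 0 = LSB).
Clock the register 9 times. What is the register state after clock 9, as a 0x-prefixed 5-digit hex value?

reg_0 = 0xA67A6
clock 1: out=0, reg = 0x533D3
clock 2: out=1, reg = 0xA99E9
clock 3: out=1, reg = 0xD4CF4
clock 4: out=0, reg = 0xEA67A
clock 5: out=0, reg = 0x7533D
clock 6: out=1, reg = 0xBA99E
clock 7: out=0, reg = 0xDD4CF
clock 8: out=1, reg = 0xEEA67
clock 9: out=1, reg = 0xF7533

0xF7533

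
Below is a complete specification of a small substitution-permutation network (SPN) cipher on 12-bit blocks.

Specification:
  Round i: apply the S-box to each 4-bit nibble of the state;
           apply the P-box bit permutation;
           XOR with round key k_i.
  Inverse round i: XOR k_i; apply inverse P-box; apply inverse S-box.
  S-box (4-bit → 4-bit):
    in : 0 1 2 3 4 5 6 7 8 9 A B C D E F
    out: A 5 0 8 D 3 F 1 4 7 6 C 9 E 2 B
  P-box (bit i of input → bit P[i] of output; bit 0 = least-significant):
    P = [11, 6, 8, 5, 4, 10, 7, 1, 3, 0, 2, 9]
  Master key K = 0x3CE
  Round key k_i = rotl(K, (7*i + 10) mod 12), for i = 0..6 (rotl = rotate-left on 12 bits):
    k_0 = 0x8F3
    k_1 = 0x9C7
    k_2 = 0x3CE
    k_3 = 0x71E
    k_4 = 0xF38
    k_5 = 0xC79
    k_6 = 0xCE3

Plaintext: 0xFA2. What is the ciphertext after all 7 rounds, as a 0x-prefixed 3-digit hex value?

s_0 = plaintext = 0xFA2
s_1 = Round(s_0, k_0) = 0xE7A
s_2 = Round(s_1, k_1) = 0x896
s_3 = Round(s_2, k_2) = 0xE3A
s_4 = Round(s_3, k_3) = 0x65D
s_5 = Round(s_4, k_4) = 0x845
s_6 = Round(s_5, k_5) = 0x4AF
s_7 = Round(s_6, k_6) = 0x20F

0x20F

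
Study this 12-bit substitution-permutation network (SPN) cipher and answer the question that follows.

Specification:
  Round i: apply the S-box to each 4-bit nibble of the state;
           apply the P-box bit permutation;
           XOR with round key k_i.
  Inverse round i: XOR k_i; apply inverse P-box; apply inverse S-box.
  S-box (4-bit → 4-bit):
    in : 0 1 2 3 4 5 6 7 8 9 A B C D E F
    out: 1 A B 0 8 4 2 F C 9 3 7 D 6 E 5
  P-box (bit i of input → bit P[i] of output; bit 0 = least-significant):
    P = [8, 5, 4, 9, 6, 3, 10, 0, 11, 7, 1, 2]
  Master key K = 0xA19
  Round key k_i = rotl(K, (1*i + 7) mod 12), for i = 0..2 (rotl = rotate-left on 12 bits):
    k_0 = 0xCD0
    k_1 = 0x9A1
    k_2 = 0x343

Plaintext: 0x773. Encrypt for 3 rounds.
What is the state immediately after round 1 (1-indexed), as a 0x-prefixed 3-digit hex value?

s_0 = plaintext = 0x773
s_1 = Round(s_0, k_0) = 0x01F
s_2 = Round(s_1, k_1) = 0x0B8
s_3 = Round(s_2, k_2) = 0xD1B

0x01F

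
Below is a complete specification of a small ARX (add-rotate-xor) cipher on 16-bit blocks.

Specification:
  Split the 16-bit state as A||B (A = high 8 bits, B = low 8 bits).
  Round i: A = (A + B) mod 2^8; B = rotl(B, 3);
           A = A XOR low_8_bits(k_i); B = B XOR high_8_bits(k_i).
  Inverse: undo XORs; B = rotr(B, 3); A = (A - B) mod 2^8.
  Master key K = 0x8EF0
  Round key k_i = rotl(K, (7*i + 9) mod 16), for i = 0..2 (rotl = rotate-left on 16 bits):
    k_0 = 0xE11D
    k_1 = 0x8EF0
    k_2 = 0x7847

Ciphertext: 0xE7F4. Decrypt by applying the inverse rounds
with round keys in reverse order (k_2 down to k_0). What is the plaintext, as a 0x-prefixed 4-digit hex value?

s_0 = ciphertext = 0xE7F4
s_1 = InvRound(s_0, k_2) = 0x0F91
s_2 = InvRound(s_1, k_1) = 0x1CE3
s_3 = InvRound(s_2, k_0) = 0xC140

0xC140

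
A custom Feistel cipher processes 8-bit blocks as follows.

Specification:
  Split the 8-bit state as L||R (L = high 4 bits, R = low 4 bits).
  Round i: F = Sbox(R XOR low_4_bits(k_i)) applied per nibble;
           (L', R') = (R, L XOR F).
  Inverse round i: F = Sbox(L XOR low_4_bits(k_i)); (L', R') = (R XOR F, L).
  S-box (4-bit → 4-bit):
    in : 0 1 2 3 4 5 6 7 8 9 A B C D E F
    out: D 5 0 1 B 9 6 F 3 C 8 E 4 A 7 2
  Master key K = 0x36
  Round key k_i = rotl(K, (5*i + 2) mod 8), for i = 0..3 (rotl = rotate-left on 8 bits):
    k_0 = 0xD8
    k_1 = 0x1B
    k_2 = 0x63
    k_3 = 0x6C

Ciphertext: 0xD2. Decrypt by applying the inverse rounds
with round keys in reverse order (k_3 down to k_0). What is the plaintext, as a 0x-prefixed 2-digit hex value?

0xFD

s_0 = ciphertext = 0xD2
s_1 = InvRound(s_0, k_3) = 0x7D
s_2 = InvRound(s_1, k_2) = 0x67
s_3 = InvRound(s_2, k_1) = 0xD6
s_4 = InvRound(s_3, k_0) = 0xFD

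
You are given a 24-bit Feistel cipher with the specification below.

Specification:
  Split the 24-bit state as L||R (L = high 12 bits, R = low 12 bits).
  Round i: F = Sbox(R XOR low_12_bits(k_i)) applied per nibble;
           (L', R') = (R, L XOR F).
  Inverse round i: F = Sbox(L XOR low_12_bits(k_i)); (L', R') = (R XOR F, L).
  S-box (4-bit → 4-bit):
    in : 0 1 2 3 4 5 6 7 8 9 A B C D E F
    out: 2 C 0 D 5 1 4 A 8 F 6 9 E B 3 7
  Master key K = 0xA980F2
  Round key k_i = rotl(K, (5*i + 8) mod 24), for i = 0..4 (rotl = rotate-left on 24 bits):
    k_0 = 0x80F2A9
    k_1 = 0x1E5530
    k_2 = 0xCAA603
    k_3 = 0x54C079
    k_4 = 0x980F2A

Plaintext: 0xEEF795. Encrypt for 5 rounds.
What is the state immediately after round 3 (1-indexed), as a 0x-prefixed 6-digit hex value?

0x1B95A7

s_0 = plaintext = 0xEEF795
s_1 = Round(s_0, k_0) = 0x795F31
s_2 = Round(s_1, k_1) = 0xF311B9
s_3 = Round(s_2, k_2) = 0x1B95A7
s_4 = Round(s_3, k_3) = 0x5A700A
s_5 = Round(s_4, k_4) = 0x00A2A5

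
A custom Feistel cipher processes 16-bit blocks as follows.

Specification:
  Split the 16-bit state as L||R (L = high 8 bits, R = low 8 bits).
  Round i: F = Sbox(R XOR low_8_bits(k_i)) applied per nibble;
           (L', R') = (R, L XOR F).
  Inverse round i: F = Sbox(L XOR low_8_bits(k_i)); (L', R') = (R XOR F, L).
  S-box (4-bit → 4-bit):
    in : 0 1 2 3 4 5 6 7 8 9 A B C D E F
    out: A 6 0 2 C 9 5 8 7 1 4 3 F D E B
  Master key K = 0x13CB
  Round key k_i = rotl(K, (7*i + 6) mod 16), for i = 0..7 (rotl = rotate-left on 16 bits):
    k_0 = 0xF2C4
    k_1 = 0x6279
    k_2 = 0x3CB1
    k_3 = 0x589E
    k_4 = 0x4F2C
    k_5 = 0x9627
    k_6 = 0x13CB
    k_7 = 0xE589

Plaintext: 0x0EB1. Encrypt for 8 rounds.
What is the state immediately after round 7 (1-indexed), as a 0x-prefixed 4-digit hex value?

s_0 = plaintext = 0x0EB1
s_1 = Round(s_0, k_0) = 0xB187
s_2 = Round(s_1, k_1) = 0x870F
s_3 = Round(s_2, k_2) = 0x0FB9
s_4 = Round(s_3, k_3) = 0xB907
s_5 = Round(s_4, k_4) = 0x07BA
s_6 = Round(s_5, k_5) = 0xBA1A
s_7 = Round(s_6, k_6) = 0x1A6C
s_8 = Round(s_7, k_7) = 0x6CF3

0x1A6C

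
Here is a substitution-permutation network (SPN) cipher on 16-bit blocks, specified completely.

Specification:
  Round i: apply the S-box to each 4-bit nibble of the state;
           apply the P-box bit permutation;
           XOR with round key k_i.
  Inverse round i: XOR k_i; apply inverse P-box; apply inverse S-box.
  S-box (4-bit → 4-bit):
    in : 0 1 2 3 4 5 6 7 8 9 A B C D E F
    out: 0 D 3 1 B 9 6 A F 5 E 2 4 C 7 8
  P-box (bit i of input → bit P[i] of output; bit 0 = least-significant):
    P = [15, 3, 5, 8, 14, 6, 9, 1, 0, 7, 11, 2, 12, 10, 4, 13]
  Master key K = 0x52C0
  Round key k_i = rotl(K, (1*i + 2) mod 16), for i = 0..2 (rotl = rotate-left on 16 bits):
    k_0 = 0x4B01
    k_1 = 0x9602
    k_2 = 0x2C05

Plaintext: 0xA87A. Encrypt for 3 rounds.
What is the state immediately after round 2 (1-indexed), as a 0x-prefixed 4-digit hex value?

s_0 = plaintext = 0xA87A
s_1 = Round(s_0, k_0) = 0x66FE
s_2 = Round(s_1, k_1) = 0x1AB8
s_3 = Round(s_2, k_2) = 0x95F9

0x1AB8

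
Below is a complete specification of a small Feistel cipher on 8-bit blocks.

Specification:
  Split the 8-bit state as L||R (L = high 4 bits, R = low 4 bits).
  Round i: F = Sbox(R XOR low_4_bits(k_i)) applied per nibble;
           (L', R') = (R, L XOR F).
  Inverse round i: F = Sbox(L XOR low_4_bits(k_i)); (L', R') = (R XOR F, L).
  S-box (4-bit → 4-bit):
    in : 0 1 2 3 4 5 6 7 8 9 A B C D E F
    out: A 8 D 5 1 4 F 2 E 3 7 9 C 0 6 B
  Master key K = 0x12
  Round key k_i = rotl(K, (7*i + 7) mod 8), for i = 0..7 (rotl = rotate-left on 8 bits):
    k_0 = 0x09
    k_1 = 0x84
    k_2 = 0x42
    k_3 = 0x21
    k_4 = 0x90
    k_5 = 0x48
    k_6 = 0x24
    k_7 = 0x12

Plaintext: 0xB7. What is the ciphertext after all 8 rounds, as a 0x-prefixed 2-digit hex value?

s_0 = plaintext = 0xB7
s_1 = Round(s_0, k_0) = 0x7D
s_2 = Round(s_1, k_1) = 0xD4
s_3 = Round(s_2, k_2) = 0x42
s_4 = Round(s_3, k_3) = 0x21
s_5 = Round(s_4, k_4) = 0x1A
s_6 = Round(s_5, k_5) = 0xAC
s_7 = Round(s_6, k_6) = 0xC4
s_8 = Round(s_7, k_7) = 0x43

0x43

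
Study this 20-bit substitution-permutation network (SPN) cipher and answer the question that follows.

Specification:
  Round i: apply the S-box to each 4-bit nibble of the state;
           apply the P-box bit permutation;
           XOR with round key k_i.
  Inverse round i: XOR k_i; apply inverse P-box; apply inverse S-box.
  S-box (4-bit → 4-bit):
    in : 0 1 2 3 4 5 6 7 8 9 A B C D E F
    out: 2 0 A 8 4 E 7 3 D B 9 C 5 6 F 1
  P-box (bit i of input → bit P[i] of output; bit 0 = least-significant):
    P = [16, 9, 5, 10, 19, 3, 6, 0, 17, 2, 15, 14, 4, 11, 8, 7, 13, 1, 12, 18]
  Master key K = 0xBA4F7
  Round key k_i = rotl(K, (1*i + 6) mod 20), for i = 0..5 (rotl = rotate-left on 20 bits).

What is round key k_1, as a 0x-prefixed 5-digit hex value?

0x27BDD

K = 0xBA4F7
k_0 = rotl(K, (1*0+6) mod 20) = rotl(K, 6) = 0x93DEE
k_1 = rotl(K, (1*1+6) mod 20) = rotl(K, 7) = 0x27BDD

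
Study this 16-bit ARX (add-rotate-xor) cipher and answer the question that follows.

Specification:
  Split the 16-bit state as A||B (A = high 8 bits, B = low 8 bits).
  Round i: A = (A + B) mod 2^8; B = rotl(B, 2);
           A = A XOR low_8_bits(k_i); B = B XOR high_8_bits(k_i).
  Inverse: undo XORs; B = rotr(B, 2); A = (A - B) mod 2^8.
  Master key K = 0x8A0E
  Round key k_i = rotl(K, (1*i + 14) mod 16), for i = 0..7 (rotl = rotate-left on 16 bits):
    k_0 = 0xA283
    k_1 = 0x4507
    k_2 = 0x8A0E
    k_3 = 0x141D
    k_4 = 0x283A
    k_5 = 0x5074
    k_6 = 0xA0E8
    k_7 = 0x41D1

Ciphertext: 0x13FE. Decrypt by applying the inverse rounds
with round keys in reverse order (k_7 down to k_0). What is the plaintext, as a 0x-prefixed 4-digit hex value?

s_0 = ciphertext = 0x13FE
s_1 = InvRound(s_0, k_7) = 0xD3EF
s_2 = InvRound(s_1, k_6) = 0x68D3
s_3 = InvRound(s_2, k_5) = 0x3CE0
s_4 = InvRound(s_3, k_4) = 0xD432
s_5 = InvRound(s_4, k_3) = 0x4089
s_6 = InvRound(s_5, k_2) = 0x8EC0
s_7 = InvRound(s_6, k_1) = 0x2861
s_8 = InvRound(s_7, k_0) = 0xBBF0

0xBBF0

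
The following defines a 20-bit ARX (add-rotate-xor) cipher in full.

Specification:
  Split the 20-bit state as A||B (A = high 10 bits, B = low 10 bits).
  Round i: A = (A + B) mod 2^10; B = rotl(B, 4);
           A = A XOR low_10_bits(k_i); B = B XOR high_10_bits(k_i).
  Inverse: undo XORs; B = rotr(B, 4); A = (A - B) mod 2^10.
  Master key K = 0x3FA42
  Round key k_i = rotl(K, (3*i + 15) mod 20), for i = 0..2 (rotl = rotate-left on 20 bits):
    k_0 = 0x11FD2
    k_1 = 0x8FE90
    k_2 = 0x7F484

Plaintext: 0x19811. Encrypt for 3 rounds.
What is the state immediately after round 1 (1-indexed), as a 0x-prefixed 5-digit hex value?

s_0 = plaintext = 0x19811
s_1 = Round(s_0, k_0) = 0xE9557
s_2 = Round(s_1, k_1) = 0x9B34A
s_3 = Round(s_2, k_2) = 0x4C950

0xE9557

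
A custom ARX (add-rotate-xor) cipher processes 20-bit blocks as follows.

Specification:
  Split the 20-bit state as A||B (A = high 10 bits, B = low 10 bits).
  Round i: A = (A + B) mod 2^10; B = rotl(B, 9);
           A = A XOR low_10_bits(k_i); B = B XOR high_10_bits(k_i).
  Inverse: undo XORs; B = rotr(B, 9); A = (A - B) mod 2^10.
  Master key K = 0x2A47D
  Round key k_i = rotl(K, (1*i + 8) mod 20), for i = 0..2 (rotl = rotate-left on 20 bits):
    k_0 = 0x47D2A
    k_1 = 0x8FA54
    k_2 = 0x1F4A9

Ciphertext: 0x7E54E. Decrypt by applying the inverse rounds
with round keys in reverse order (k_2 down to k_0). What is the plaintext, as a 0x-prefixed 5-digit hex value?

s_0 = ciphertext = 0x7E54E
s_1 = InvRound(s_0, k_2) = 0xBAA66
s_2 = InvRound(s_1, k_1) = 0x038B0
s_3 = InvRound(s_2, k_0) = 0x71B5E

0x71B5E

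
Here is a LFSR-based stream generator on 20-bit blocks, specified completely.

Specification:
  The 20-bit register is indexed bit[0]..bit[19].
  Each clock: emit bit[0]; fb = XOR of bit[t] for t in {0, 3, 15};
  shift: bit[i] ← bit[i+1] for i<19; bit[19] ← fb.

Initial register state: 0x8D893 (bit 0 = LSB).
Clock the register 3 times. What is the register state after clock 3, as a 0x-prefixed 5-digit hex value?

reg_0 = 0x8D893
clock 1: out=1, reg = 0x46C49
clock 2: out=1, reg = 0x23624
clock 3: out=0, reg = 0x11B12

0x11B12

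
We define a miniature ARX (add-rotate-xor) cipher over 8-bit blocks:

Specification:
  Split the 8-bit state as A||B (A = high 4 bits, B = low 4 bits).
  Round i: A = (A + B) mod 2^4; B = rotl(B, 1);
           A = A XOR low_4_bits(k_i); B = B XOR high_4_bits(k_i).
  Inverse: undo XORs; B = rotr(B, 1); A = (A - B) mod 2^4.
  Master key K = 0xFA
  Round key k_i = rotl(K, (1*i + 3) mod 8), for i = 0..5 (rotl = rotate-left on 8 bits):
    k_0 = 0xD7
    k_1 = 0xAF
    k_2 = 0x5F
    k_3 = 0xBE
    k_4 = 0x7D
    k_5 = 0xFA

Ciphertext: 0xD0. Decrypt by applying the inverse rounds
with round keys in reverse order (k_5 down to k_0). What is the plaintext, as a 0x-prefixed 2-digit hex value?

0x01

s_0 = ciphertext = 0xD0
s_1 = InvRound(s_0, k_5) = 0x8F
s_2 = InvRound(s_1, k_4) = 0x14
s_3 = InvRound(s_2, k_3) = 0x0F
s_4 = InvRound(s_3, k_2) = 0xA5
s_5 = InvRound(s_4, k_1) = 0x6F
s_6 = InvRound(s_5, k_0) = 0x01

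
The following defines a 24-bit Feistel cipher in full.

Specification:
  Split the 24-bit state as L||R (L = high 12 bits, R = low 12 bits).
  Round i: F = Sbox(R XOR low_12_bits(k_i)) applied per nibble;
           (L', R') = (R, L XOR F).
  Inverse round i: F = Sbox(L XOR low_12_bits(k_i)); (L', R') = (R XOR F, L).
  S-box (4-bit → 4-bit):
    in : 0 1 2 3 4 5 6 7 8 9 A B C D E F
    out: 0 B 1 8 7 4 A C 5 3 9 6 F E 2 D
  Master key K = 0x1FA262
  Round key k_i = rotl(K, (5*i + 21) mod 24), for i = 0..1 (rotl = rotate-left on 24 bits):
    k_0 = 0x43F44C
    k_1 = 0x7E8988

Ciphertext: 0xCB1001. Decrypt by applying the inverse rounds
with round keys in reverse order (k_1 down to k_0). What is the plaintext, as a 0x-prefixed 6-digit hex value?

s_0 = ciphertext = 0xCB1001
s_1 = InvRound(s_0, k_1) = 0x482CB1
s_2 = InvRound(s_1, k_0) = 0xC43482

0xC43482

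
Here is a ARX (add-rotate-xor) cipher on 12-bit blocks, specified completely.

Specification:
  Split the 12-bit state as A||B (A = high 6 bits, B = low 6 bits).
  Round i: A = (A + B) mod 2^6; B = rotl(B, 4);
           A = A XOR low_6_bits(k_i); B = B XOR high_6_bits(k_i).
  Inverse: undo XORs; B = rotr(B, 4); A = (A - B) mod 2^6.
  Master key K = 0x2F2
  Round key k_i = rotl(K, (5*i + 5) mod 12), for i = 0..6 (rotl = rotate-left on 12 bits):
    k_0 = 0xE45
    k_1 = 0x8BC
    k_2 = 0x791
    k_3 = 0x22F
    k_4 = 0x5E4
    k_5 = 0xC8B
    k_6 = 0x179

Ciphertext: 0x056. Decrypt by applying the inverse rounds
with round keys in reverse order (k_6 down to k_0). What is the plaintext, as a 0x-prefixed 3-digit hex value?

s_0 = ciphertext = 0x056
s_1 = InvRound(s_0, k_6) = 0xACD
s_2 = InvRound(s_1, k_5) = 0x87F
s_3 = InvRound(s_2, k_4) = 0x8E2
s_4 = InvRound(s_3, k_3) = 0x8AA
s_5 = InvRound(s_4, k_2) = 0x813
s_6 = InvRound(s_5, k_1) = 0x547
s_7 = InvRound(s_6, k_0) = 0x57B

0x57B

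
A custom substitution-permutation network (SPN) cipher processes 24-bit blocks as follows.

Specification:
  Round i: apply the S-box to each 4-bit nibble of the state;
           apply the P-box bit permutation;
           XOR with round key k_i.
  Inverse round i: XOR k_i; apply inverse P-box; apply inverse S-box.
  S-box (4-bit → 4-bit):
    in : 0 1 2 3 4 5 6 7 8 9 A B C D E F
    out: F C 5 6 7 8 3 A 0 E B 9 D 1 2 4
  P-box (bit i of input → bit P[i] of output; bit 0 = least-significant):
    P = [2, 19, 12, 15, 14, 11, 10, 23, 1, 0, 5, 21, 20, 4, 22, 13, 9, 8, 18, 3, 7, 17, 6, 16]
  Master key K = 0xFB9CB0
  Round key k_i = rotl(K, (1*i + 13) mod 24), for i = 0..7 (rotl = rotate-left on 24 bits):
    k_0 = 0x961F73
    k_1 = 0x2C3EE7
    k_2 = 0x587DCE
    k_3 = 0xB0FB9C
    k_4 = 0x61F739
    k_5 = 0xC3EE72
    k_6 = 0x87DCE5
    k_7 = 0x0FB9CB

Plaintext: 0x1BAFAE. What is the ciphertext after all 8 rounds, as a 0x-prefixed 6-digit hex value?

0xC11782

s_0 = plaintext = 0x1BAFAE
s_1 = Round(s_0, k_0) = 0x0F750B
s_2 = Round(s_1, k_1) = 0x8BD233
s_3 = Round(s_2, k_2) = 0x4063E4
s_4 = Round(s_3, k_3) = 0xAEE061
s_5 = Round(s_4, k_4) = 0x422E8A
s_6 = Round(s_5, k_5) = 0x9D6CB7
s_7 = Round(s_6, k_6) = 0x3C1E97
s_8 = Round(s_7, k_7) = 0xC11782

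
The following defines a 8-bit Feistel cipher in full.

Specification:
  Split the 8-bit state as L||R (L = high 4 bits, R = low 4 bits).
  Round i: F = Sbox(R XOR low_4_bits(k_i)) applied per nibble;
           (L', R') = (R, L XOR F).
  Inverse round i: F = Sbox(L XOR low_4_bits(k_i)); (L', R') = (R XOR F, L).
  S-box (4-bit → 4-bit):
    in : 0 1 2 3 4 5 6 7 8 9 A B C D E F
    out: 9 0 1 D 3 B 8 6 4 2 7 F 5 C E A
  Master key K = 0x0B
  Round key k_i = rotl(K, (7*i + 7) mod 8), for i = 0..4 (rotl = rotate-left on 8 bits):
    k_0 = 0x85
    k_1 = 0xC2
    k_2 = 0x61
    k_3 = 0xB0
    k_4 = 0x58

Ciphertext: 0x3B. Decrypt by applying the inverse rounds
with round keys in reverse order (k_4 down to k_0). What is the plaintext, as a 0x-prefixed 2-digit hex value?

s_0 = ciphertext = 0x3B
s_1 = InvRound(s_0, k_4) = 0x43
s_2 = InvRound(s_1, k_3) = 0x04
s_3 = InvRound(s_2, k_2) = 0x40
s_4 = InvRound(s_3, k_1) = 0x84
s_5 = InvRound(s_4, k_0) = 0x88

0x88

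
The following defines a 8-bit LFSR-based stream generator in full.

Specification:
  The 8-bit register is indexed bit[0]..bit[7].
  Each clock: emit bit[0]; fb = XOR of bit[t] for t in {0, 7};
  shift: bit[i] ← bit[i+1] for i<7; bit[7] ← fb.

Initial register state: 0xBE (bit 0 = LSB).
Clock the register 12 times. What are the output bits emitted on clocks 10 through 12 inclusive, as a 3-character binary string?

reg_0 = 0xBE
clock 1: out=0, reg = 0xDF
clock 2: out=1, reg = 0x6F
clock 3: out=1, reg = 0xB7
clock 4: out=1, reg = 0x5B
clock 5: out=1, reg = 0xAD
clock 6: out=1, reg = 0x56
clock 7: out=0, reg = 0x2B
clock 8: out=1, reg = 0x95
clock 9: out=1, reg = 0x4A
clock 10: out=0, reg = 0x25
clock 11: out=1, reg = 0x92
clock 12: out=0, reg = 0xC9

010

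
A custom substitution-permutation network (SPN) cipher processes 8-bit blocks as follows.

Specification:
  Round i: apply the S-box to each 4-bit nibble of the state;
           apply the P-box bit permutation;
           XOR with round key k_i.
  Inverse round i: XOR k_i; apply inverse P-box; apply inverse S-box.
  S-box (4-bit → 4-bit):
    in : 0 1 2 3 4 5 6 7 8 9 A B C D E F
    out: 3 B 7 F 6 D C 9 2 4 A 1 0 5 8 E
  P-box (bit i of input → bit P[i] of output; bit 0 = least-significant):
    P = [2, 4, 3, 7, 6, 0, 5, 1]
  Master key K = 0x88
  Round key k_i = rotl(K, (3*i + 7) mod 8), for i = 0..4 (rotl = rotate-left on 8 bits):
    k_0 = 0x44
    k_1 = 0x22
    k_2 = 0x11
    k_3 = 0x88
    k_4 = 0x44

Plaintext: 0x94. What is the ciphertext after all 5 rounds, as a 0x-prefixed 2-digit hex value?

0x6A

s_0 = plaintext = 0x94
s_1 = Round(s_0, k_0) = 0x7C
s_2 = Round(s_1, k_1) = 0x60
s_3 = Round(s_2, k_2) = 0x27
s_4 = Round(s_3, k_3) = 0x6D
s_5 = Round(s_4, k_4) = 0x6A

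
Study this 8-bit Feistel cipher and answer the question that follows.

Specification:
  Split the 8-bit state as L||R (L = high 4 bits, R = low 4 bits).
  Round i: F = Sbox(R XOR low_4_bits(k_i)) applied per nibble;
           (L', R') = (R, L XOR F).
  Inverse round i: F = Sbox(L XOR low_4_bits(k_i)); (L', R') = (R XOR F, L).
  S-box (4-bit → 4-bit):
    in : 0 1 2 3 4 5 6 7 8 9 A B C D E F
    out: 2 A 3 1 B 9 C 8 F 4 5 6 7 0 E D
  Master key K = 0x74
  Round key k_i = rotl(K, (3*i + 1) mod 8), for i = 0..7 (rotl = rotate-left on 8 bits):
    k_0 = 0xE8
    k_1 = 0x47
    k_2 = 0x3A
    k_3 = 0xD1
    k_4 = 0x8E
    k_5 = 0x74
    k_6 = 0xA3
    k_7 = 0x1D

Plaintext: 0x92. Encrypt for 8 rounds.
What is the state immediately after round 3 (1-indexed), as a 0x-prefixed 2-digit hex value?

s_0 = plaintext = 0x92
s_1 = Round(s_0, k_0) = 0x2C
s_2 = Round(s_1, k_1) = 0xC4
s_3 = Round(s_2, k_2) = 0x42
s_4 = Round(s_3, k_3) = 0x25
s_5 = Round(s_4, k_4) = 0x54
s_6 = Round(s_5, k_5) = 0x47
s_7 = Round(s_6, k_6) = 0x7F
s_8 = Round(s_7, k_7) = 0xF4

0x42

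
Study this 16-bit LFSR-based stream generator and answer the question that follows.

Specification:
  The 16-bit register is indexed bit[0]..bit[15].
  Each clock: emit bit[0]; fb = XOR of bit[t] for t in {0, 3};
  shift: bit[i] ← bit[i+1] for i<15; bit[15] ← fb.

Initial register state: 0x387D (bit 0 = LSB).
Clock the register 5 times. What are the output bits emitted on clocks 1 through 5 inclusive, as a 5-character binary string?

10111

reg_0 = 0x387D
clock 1: out=1, reg = 0x1C3E
clock 2: out=0, reg = 0x8E1F
clock 3: out=1, reg = 0x470F
clock 4: out=1, reg = 0x2387
clock 5: out=1, reg = 0x91C3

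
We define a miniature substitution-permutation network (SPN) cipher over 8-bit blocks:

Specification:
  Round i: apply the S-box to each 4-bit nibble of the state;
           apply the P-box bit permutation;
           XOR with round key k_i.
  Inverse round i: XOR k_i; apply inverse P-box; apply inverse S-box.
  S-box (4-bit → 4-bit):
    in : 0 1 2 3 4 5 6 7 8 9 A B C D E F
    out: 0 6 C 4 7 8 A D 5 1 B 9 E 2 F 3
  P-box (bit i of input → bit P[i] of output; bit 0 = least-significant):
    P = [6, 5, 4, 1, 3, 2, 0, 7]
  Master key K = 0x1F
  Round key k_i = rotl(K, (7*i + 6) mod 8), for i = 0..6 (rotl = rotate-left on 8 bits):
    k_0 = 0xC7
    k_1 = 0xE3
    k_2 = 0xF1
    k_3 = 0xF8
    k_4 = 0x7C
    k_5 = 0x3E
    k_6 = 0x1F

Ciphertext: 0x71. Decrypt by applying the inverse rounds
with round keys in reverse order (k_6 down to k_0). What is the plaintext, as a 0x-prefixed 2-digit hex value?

0xCD

s_0 = ciphertext = 0x71
s_1 = InvRound(s_0, k_6) = 0xFA
s_2 = InvRound(s_1, k_5) = 0x69
s_3 = InvRound(s_2, k_4) = 0x13
s_4 = InvRound(s_3, k_3) = 0x7A
s_5 = InvRound(s_4, k_2) = 0x75
s_6 = InvRound(s_5, k_1) = 0x62
s_7 = InvRound(s_6, k_0) = 0xCD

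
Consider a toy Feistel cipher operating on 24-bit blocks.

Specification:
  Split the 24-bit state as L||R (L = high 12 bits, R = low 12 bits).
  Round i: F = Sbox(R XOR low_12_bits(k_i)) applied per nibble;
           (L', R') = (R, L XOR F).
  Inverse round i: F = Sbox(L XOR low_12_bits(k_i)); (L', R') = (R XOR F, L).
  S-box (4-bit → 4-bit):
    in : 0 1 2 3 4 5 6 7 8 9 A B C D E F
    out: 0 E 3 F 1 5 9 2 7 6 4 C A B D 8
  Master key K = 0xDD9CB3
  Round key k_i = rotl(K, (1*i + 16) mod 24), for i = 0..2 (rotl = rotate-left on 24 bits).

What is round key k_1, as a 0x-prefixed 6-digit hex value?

K = 0xDD9CB3
k_0 = rotl(K, (1*0+16) mod 24) = rotl(K, 16) = 0xB3DD9C
k_1 = rotl(K, (1*1+16) mod 24) = rotl(K, 17) = 0x67BB39

0x67BB39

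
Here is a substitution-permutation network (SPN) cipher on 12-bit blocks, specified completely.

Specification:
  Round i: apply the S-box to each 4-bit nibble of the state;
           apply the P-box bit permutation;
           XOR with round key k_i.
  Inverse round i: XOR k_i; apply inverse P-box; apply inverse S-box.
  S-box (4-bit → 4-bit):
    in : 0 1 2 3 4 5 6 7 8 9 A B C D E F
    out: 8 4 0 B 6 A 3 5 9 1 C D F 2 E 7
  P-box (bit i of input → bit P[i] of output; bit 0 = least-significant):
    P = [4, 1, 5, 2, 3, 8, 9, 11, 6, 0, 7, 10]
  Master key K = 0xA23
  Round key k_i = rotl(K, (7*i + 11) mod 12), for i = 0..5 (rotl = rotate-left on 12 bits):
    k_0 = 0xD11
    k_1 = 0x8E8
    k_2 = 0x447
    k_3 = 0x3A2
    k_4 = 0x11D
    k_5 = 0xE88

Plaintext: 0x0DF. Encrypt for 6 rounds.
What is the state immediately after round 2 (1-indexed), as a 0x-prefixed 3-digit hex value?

s_0 = plaintext = 0x0DF
s_1 = Round(s_0, k_0) = 0x823
s_2 = Round(s_1, k_1) = 0xCBE
s_3 = Round(s_2, k_2) = 0xAA8
s_4 = Round(s_3, k_3) = 0xD36
s_5 = Round(s_4, k_4) = 0x806
s_6 = Round(s_5, k_5) = 0x2DA

0xCBE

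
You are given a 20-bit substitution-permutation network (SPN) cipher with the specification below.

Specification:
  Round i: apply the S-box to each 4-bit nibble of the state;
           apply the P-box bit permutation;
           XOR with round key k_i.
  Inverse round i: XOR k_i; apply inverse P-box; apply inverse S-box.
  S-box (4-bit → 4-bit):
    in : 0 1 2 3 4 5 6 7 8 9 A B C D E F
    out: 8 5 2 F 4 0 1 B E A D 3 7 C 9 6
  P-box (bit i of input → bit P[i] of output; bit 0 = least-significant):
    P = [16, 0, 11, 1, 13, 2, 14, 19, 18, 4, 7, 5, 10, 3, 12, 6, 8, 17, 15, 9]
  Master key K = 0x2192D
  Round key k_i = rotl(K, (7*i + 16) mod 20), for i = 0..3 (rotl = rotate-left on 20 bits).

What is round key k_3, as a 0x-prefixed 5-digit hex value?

K = 0x2192D
k_0 = rotl(K, (7*0+16) mod 20) = rotl(K, 16) = 0xD2192
k_1 = rotl(K, (7*1+16) mod 20) = rotl(K, 3) = 0x0C969
k_2 = rotl(K, (7*2+16) mod 20) = rotl(K, 10) = 0x4B486
k_3 = rotl(K, (7*3+16) mod 20) = rotl(K, 17) = 0xA4325

0xA4325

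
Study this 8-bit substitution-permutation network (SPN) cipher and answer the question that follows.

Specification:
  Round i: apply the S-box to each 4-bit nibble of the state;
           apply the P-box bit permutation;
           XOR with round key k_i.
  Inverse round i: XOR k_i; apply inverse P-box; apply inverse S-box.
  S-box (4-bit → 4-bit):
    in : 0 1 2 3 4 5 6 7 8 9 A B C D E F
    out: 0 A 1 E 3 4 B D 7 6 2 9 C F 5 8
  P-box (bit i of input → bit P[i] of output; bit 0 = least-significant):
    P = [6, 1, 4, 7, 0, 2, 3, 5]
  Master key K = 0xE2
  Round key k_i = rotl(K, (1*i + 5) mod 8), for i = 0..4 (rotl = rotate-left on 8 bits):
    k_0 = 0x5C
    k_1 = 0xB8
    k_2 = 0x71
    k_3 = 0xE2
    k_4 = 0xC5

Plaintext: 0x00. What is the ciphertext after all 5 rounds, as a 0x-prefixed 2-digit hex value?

0x2D

s_0 = plaintext = 0x00
s_1 = Round(s_0, k_0) = 0x5C
s_2 = Round(s_1, k_1) = 0x20
s_3 = Round(s_2, k_2) = 0x70
s_4 = Round(s_3, k_3) = 0xCB
s_5 = Round(s_4, k_4) = 0x2D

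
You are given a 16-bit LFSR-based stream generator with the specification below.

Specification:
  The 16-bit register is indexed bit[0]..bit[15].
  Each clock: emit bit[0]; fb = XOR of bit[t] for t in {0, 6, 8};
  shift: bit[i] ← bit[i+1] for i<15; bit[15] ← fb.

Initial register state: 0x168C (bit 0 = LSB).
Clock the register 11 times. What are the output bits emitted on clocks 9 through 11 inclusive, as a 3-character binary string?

011

reg_0 = 0x168C
clock 1: out=0, reg = 0x0B46
clock 2: out=0, reg = 0x05A3
clock 3: out=1, reg = 0x02D1
clock 4: out=1, reg = 0x0168
clock 5: out=0, reg = 0x00B4
clock 6: out=0, reg = 0x005A
clock 7: out=0, reg = 0x802D
clock 8: out=1, reg = 0xC016
clock 9: out=0, reg = 0x600B
clock 10: out=1, reg = 0xB005
clock 11: out=1, reg = 0xD802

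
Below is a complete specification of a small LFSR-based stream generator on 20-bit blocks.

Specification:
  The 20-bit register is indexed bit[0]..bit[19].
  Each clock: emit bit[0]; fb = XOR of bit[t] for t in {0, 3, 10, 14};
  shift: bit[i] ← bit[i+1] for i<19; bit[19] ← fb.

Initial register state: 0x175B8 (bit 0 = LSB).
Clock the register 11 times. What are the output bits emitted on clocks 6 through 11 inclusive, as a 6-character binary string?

101101

reg_0 = 0x175B8
clock 1: out=0, reg = 0x8BADC
clock 2: out=0, reg = 0xC5D6E
clock 3: out=0, reg = 0xE2EB7
clock 4: out=1, reg = 0x7175B
clock 5: out=1, reg = 0xB8BAD
clock 6: out=1, reg = 0x5C5D6
clock 7: out=0, reg = 0x2E2EB
clock 8: out=1, reg = 0x97175
clock 9: out=1, reg = 0x4B8BA
clock 10: out=0, reg = 0xA5C5D
clock 11: out=1, reg = 0x52E2E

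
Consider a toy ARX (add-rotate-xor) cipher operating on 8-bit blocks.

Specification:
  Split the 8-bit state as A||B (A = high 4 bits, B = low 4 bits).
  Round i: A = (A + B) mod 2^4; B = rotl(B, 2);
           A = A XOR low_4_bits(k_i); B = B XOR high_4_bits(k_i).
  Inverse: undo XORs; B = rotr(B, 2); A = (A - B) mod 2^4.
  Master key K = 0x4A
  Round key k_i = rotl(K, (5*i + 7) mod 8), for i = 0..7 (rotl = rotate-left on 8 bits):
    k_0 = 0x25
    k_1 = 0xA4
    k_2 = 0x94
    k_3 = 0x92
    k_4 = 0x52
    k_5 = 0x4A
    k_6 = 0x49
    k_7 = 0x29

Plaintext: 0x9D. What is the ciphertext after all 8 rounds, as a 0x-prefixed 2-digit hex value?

s_0 = plaintext = 0x9D
s_1 = Round(s_0, k_0) = 0x35
s_2 = Round(s_1, k_1) = 0xCF
s_3 = Round(s_2, k_2) = 0xF6
s_4 = Round(s_3, k_3) = 0x70
s_5 = Round(s_4, k_4) = 0x55
s_6 = Round(s_5, k_5) = 0x01
s_7 = Round(s_6, k_6) = 0x80
s_8 = Round(s_7, k_7) = 0x12

0x12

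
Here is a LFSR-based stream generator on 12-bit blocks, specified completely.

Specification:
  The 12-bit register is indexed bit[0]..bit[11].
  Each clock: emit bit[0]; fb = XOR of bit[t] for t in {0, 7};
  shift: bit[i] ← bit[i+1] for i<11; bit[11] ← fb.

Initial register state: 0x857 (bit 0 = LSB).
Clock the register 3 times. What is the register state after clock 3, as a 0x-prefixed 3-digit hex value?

reg_0 = 0x857
clock 1: out=1, reg = 0xC2B
clock 2: out=1, reg = 0xE15
clock 3: out=1, reg = 0xF0A

0xF0A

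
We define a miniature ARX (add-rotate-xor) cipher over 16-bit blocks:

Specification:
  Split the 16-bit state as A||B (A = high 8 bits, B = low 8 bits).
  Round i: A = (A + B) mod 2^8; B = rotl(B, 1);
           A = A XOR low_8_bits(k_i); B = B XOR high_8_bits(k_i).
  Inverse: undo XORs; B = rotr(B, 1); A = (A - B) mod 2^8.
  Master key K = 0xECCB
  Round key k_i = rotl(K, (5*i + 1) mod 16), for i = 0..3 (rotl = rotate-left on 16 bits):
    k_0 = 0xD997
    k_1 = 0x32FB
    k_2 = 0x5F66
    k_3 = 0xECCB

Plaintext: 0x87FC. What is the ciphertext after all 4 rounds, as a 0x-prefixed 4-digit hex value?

0x299B

s_0 = plaintext = 0x87FC
s_1 = Round(s_0, k_0) = 0x1420
s_2 = Round(s_1, k_1) = 0xCF72
s_3 = Round(s_2, k_2) = 0x27BB
s_4 = Round(s_3, k_3) = 0x299B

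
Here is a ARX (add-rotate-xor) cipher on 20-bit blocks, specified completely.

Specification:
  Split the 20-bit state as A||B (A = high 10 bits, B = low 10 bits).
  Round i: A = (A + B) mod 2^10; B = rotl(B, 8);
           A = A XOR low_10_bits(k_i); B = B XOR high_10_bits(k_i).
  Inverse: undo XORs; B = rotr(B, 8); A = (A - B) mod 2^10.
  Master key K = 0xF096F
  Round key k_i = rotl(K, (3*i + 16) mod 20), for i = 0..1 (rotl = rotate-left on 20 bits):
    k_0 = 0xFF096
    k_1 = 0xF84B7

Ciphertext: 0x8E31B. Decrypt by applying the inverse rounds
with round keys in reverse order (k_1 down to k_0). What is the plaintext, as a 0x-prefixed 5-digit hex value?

0x78450

s_0 = ciphertext = 0x8E31B
s_1 = InvRound(s_0, k_1) = 0xA9FE8
s_2 = InvRound(s_1, k_0) = 0x78450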